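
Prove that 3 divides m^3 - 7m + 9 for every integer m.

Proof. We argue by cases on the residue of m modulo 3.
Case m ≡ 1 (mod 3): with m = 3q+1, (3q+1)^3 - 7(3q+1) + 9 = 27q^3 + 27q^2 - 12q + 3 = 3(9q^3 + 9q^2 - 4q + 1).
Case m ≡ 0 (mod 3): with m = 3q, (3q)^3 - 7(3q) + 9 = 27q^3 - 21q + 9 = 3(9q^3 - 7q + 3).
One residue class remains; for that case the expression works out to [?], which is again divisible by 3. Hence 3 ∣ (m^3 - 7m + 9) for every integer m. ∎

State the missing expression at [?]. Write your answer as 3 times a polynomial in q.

3(9q^3 + 18q^2 + 5q + 1)

Only m ≡ 2 (mod 3) is unaccounted for. Put m = 3q+2:
(3q+2)^3 - 7(3q+2) + 9 expands to 27q^3 + 54q^2 + 15q + 3,
and factoring out 3 leaves 3(9q^3 + 18q^2 + 5q + 1).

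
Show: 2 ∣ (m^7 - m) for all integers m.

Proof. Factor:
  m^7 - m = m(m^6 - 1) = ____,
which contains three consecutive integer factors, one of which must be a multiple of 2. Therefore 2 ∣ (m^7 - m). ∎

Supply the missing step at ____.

(m - 1)m(m + 1)(m^4 + m^2 + 1)

m^6 - 1 = (m^2 - 1)(m^4 + m^2 + 1), and m^2 - 1 = (m-1)(m+1).
So m(m^6 - 1) = (m - 1)m(m + 1)(m^4 + m^2 + 1).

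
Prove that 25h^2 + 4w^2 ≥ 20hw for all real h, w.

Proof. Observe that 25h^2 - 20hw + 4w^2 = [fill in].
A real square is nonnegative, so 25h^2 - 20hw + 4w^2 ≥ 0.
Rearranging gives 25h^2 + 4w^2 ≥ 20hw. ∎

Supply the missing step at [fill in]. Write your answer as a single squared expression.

(5h - 2w)^2

25h^2 - 20hw + 4w^2 is a perfect-square trinomial: the outer terms are (5h)^2 and (2w)^2, and the cross term is -2·5h·2w.
So 25h^2 - 20hw + 4w^2 = (5h - 2w)^2 ≥ 0.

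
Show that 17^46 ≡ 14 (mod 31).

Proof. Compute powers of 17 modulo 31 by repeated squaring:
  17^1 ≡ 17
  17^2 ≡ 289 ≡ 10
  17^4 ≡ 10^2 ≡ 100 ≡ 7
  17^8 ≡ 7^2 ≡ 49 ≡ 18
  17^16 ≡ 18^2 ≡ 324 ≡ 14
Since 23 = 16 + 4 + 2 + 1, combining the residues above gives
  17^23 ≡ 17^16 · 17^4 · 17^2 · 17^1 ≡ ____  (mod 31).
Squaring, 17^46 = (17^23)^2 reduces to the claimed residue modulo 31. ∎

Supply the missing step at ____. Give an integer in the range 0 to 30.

13

17^16 · 17^4 · 17^2 · 17^1 ≡ 14 · 7 · 10 · 17 = 16660.
16660 mod 31 = 13, so 17^23 ≡ 13 (mod 31).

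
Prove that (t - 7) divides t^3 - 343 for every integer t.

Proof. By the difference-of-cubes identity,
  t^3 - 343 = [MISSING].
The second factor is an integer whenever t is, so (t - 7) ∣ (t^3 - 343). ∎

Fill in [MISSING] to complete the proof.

(t - 7)(t^2 + 7t + 49)

a^3 - b^3 = (a - b)(a^2 + ab + b^2). With a = t, b = 7:
t^3 - 343 = (t - 7)(t^2 + 7t + 49).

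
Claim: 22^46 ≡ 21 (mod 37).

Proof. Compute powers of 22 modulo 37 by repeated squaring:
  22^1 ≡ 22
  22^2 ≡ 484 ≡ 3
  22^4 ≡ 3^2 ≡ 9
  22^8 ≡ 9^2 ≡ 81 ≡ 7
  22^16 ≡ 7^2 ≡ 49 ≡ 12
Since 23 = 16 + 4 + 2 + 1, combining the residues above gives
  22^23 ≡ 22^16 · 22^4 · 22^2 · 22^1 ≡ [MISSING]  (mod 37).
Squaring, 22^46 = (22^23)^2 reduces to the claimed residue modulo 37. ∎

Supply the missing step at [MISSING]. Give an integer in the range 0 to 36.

24

22^16 · 22^4 · 22^2 · 22^1 ≡ 12 · 9 · 3 · 22 = 7128.
7128 mod 37 = 24, so 22^23 ≡ 24 (mod 37).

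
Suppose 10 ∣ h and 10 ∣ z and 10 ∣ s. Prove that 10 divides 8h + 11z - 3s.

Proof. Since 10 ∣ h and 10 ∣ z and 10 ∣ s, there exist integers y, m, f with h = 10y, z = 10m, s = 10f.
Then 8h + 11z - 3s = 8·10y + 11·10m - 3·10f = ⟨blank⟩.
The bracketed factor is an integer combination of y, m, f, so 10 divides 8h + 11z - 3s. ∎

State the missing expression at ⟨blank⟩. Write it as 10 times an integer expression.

Each term has a factor of 10: 8·10y + 11·10m - 3·10f = 10·(-3f + 11m + 8y).
Since -3f + 11m + 8y is an integer, 10 ∣ (8h + 11z - 3s).

10(-3f + 11m + 8y)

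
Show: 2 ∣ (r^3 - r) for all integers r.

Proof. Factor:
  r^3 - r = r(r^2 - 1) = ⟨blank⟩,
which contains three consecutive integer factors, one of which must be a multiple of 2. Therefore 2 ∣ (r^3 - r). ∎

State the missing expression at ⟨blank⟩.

r(r^2 - 1) = r(r - 1)(r + 1) = (r - 1)r(r + 1).
These three factors are consecutive integers, so their product is divisible by 2.

(r - 1)r(r + 1)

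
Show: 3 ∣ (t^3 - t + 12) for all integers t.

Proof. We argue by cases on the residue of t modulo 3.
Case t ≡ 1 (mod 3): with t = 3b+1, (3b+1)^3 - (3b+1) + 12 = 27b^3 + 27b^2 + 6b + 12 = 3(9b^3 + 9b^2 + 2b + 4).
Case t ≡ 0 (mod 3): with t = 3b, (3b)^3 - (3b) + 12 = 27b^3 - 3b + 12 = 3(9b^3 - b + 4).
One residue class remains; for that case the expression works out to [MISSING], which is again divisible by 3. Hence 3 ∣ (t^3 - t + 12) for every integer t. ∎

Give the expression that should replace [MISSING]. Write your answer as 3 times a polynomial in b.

3(9b^3 + 18b^2 + 11b + 6)

The residues treated are {1, 0}, so the missing case is t ≡ 2 (mod 3); write t = 3b+2.
Then (3b+2)^3 - (3b+2) + 12 = 27b^3 + 54b^2 + 33b + 18 = 3(9b^3 + 18b^2 + 11b + 6).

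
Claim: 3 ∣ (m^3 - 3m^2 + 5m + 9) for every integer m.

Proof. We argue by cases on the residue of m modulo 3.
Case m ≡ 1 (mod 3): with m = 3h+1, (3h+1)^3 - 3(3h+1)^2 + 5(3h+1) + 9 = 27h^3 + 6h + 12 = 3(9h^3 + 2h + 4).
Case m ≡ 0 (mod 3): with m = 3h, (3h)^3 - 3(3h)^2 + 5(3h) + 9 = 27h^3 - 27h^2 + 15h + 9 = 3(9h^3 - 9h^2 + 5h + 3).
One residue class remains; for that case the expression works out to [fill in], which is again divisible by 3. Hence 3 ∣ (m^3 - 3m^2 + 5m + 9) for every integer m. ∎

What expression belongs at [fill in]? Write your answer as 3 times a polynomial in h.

Only m ≡ 2 (mod 3) is unaccounted for. Put m = 3h+2:
(3h+2)^3 - 3(3h+2)^2 + 5(3h+2) + 9 expands to 27h^3 + 27h^2 + 15h + 15,
and factoring out 3 leaves 3(9h^3 + 9h^2 + 5h + 5).

3(9h^3 + 9h^2 + 5h + 5)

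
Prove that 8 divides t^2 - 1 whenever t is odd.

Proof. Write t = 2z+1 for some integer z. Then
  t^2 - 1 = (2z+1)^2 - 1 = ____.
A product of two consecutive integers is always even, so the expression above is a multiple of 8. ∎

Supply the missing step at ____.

4z(z + 1)

(2z+1)^2 - 1 = 4z^2 + 4z + 1 - 1 = 4z^2 + 4z = 4z(z+1).
Since z and z+1 are consecutive, z(z+1) is even, and 4·(even) is a multiple of 8.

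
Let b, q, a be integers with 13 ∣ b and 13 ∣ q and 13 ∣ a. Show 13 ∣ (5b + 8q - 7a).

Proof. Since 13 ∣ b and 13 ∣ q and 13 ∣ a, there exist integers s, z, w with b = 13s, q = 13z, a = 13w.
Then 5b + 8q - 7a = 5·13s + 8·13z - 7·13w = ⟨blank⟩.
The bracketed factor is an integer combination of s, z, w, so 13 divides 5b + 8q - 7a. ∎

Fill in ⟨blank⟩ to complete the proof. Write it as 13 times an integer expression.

13(5s - 7w + 8z)

Pull the common 13 out of every term: 5·13s + 8·13z - 7·13w = 13(5s - 7w + 8z).
5s - 7w + 8z is an integer, which exhibits the divisibility.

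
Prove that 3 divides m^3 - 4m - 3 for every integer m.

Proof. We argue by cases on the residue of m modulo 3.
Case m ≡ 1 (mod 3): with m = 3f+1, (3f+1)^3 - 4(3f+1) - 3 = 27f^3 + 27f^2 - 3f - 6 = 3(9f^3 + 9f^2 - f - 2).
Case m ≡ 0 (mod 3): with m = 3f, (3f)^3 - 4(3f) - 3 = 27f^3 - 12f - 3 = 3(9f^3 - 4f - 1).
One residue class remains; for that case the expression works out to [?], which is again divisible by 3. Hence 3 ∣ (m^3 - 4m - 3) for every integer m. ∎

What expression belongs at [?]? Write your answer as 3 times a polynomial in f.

3(9f^3 + 18f^2 + 8f - 1)

The residues treated are {1, 0}, so the missing case is m ≡ 2 (mod 3); write m = 3f+2.
Then (3f+2)^3 - 4(3f+2) - 3 = 27f^3 + 54f^2 + 24f - 3 = 3(9f^3 + 18f^2 + 8f - 1).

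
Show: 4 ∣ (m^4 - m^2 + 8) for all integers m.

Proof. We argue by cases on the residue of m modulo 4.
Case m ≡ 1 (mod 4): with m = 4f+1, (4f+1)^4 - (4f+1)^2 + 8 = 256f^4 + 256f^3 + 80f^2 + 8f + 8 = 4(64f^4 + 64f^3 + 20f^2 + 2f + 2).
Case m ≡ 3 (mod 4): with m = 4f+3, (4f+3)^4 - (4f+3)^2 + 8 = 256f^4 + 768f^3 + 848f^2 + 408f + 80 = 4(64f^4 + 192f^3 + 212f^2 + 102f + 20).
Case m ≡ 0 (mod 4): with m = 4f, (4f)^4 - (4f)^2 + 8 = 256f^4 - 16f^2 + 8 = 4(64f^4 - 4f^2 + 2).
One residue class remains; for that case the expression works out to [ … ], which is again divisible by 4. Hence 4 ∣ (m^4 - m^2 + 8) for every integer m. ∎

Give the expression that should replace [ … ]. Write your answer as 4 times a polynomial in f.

Only m ≡ 2 (mod 4) is unaccounted for. Put m = 4f+2:
(4f+2)^4 - (4f+2)^2 + 8 expands to 256f^4 + 512f^3 + 368f^2 + 112f + 20,
and factoring out 4 leaves 4(64f^4 + 128f^3 + 92f^2 + 28f + 5).

4(64f^4 + 128f^3 + 92f^2 + 28f + 5)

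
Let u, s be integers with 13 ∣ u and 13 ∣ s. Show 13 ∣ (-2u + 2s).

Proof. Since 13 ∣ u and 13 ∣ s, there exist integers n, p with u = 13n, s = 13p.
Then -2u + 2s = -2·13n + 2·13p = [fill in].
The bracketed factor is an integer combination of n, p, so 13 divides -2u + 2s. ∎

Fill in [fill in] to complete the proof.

Each term has a factor of 13: -2·13n + 2·13p = 13·(-2n + 2p).
Since -2n + 2p is an integer, 13 ∣ (-2u + 2s).

13(-2n + 2p)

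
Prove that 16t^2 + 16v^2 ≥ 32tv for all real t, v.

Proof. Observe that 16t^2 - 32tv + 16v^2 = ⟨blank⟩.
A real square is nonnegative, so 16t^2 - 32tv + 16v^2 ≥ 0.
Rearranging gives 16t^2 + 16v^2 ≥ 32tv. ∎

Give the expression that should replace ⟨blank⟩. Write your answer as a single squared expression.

16t^2 - 32tv + 16v^2 is a perfect-square trinomial: the outer terms are (4t)^2 and (4v)^2, and the cross term is -2·4t·4v.
So 16t^2 - 32tv + 16v^2 = (4t - 4v)^2 ≥ 0.

(4t - 4v)^2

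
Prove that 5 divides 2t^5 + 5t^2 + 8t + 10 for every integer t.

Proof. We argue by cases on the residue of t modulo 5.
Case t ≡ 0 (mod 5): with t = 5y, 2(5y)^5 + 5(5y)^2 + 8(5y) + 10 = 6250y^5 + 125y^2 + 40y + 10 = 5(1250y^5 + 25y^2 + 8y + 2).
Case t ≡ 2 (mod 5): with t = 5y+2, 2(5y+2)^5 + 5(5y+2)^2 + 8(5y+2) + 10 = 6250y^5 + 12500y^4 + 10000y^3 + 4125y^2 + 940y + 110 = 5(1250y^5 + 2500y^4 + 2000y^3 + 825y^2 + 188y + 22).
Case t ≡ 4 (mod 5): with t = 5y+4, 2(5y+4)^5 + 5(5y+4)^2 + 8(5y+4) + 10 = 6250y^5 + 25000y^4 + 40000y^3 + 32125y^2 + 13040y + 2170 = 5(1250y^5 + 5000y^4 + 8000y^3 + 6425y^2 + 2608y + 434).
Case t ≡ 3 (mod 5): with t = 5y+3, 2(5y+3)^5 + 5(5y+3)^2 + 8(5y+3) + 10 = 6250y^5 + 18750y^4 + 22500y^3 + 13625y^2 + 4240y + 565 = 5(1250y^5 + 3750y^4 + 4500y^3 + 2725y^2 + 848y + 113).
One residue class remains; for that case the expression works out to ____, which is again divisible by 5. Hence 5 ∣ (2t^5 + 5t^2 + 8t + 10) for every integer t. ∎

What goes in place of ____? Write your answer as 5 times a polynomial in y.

The residues treated are {0, 2, 4, 3}, so the missing case is t ≡ 1 (mod 5); write t = 5y+1.
Then 2(5y+1)^5 + 5(5y+1)^2 + 8(5y+1) + 10 = 6250y^5 + 6250y^4 + 2500y^3 + 625y^2 + 140y + 25 = 5(1250y^5 + 1250y^4 + 500y^3 + 125y^2 + 28y + 5).

5(1250y^5 + 1250y^4 + 500y^3 + 125y^2 + 28y + 5)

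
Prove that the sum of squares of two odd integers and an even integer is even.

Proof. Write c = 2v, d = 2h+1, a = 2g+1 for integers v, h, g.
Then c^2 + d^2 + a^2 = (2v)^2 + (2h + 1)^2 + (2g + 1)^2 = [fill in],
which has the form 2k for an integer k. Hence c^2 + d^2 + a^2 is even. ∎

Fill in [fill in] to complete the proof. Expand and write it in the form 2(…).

Expanding: (2v)^2 + (2h + 1)^2 + (2g + 1)^2 = 4g^2 + 4g + 4h^2 + 4h + 4v^2 + 2.
Every term is even; pulling out the factor of 2 gives 2(2g^2 + 2g + 2h^2 + 2h + 2v^2 + 1).

2(2g^2 + 2g + 2h^2 + 2h + 2v^2 + 1)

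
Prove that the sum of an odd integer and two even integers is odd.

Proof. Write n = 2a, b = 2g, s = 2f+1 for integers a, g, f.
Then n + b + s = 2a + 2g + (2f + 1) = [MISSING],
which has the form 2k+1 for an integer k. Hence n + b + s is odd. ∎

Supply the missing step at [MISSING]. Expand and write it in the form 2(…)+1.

Expanding: 2a + 2g + (2f + 1) = 2a + 2f + 2g + 1.
Every term except the constant is even, so this is 2(a + f + g) + 1,
and a + f + g ∈ ℤ gives the required form.

2(a + f + g) + 1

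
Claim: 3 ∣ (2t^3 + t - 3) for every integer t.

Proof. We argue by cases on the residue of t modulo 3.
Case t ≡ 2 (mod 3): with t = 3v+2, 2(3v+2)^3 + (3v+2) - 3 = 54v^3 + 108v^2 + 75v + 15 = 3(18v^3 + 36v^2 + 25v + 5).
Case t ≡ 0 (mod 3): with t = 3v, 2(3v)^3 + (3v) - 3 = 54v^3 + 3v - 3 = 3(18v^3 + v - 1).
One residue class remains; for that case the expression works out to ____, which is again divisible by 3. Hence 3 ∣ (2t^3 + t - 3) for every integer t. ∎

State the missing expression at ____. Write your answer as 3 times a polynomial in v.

3(18v^3 + 18v^2 + 7v)

The residues treated are {2, 0}, so the missing case is t ≡ 1 (mod 3); write t = 3v+1.
Then 2(3v+1)^3 + (3v+1) - 3 = 54v^3 + 54v^2 + 21v = 3(18v^3 + 18v^2 + 7v).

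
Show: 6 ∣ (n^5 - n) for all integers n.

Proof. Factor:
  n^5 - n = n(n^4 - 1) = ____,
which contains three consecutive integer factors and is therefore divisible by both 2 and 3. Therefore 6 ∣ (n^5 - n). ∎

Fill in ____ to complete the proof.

(n - 1)n(n + 1)(n^2 + 1)

n^4 - 1 = (n^2 - 1)(n^2 + 1), and n^2 - 1 = (n-1)(n+1).
So n(n^4 - 1) = (n - 1)n(n + 1)(n^2 + 1).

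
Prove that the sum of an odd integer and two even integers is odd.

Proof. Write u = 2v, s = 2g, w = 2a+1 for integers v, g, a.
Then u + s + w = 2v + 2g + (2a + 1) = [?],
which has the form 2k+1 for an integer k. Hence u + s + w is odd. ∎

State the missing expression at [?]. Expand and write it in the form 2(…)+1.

2(a + g + v) + 1

2v + 2g + (2a + 1) = 2a + 2g + 2v + 1
= 2(a + g + v) + 1.
Since a + g + v is an integer, the sum is of the form 2k+1 for an integer k.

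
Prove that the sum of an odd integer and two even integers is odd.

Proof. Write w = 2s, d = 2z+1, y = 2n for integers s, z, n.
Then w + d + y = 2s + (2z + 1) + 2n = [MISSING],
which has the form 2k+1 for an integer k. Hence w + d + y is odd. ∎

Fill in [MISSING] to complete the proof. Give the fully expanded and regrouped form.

Expanding: 2s + (2z + 1) + 2n = 2n + 2s + 2z + 1.
Every term except the constant is even, so this is 2(n + s + z) + 1,
and n + s + z ∈ ℤ gives the required form.

2(n + s + z) + 1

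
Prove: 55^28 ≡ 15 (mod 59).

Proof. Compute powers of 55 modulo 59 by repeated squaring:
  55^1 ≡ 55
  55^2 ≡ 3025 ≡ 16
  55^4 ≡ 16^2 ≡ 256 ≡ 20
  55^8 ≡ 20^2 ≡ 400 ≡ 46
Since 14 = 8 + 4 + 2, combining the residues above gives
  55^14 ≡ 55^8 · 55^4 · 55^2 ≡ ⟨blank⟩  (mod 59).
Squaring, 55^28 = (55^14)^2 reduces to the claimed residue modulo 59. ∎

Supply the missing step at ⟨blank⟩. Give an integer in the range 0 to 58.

Multiply the listed residues: 46 · 20 · 16 = 920 → 14720.
Reducing modulo 59: 14720 = 249·59 + 29, so 55^14 ≡ 29.

29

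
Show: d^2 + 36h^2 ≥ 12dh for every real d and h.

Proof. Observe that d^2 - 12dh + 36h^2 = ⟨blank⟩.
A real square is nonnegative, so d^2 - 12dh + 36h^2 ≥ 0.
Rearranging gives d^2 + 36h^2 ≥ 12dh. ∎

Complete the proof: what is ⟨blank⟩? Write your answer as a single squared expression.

(d - 6h)^2

The leading and trailing coefficients are 1^2 and 6^2, and 12 = 2·1·6, so the trinomial is (d - 6h)^2.
Hence d^2 - 12dh + 36h^2 ≥ 0.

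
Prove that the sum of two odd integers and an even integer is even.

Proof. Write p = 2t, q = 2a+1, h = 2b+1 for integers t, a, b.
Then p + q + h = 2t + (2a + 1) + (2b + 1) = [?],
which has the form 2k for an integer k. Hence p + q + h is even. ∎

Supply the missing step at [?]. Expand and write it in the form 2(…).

2(a + b + t + 1)

2t + (2a + 1) + (2b + 1) = 2a + 2b + 2t + 2
= 2(a + b + t + 1).
Since a + b + t + 1 is an integer, the sum is of the form 2k for an integer k.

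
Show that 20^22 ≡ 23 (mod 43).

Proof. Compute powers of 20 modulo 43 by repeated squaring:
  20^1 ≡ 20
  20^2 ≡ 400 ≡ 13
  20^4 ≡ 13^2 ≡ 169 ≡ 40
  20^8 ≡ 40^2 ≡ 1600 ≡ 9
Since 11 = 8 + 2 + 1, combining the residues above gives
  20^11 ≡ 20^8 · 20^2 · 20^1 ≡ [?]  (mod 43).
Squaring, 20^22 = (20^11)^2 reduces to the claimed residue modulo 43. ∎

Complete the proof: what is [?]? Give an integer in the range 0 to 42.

Multiply the listed residues: 9 · 13 · 20 = 117 → 2340.
Reducing modulo 43: 2340 = 54·43 + 18, so 20^11 ≡ 18.

18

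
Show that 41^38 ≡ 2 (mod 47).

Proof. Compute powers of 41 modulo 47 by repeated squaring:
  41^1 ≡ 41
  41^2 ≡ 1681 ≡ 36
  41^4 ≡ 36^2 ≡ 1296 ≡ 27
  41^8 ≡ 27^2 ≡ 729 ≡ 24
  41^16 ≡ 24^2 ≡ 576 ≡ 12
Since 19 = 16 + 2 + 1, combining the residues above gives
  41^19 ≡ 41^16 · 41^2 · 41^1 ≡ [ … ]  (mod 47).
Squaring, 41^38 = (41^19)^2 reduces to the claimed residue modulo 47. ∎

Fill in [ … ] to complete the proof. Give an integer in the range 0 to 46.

Multiply the listed residues: 12 · 36 · 41 = 432 → 17712.
Reducing modulo 47: 17712 = 376·47 + 40, so 41^19 ≡ 40.

40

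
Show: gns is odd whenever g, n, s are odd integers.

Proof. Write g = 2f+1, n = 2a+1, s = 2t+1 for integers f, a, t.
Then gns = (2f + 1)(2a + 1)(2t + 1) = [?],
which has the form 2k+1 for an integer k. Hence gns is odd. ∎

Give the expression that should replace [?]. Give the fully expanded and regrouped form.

2(4aft + 2af + 2at + a + 2ft + f + t) + 1

Expanding: (2f + 1)(2a + 1)(2t + 1) = 8aft + 4af + 4at + 2a + 4ft + 2f + 2t + 1.
Every term except the constant is even, so this is 2(4aft + 2af + 2at + a + 2ft + f + t) + 1,
and 4aft + 2af + 2at + a + 2ft + f + t ∈ ℤ gives the required form.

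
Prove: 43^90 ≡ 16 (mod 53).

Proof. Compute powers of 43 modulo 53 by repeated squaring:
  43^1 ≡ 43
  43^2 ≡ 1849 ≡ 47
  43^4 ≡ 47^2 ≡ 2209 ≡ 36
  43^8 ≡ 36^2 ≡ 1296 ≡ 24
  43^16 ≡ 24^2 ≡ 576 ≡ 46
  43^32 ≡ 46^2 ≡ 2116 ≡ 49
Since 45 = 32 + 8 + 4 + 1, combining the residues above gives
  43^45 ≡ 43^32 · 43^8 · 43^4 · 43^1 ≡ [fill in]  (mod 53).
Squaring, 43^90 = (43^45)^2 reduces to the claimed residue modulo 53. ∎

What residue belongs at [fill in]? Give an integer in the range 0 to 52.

Multiply the listed residues: 49 · 24 · 36 · 43 = 1176 → 42336 → 1820448.
Reducing modulo 53: 1820448 = 34348·53 + 4, so 43^45 ≡ 4.

4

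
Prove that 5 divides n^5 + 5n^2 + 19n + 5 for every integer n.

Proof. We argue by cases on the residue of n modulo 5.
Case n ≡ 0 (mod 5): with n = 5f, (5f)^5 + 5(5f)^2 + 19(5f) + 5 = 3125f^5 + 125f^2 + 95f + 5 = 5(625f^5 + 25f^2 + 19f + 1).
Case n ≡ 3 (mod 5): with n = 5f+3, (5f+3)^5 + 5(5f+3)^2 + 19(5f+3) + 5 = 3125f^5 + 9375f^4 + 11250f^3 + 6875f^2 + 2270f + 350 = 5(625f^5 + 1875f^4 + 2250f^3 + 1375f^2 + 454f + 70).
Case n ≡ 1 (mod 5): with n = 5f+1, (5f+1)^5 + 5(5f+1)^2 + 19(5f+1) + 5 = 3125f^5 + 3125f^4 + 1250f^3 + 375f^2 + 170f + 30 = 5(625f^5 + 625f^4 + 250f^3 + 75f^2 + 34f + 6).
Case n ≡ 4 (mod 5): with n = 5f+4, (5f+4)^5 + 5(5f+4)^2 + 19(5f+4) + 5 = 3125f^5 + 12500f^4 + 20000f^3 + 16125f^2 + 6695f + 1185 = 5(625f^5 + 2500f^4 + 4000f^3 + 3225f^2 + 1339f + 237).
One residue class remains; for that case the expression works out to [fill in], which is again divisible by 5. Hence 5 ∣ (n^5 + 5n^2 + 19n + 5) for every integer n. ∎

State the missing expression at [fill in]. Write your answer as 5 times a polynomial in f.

Only n ≡ 2 (mod 5) is unaccounted for. Put n = 5f+2:
(5f+2)^5 + 5(5f+2)^2 + 19(5f+2) + 5 expands to 3125f^5 + 6250f^4 + 5000f^3 + 2125f^2 + 595f + 95,
and factoring out 5 leaves 5(625f^5 + 1250f^4 + 1000f^3 + 425f^2 + 119f + 19).

5(625f^5 + 1250f^4 + 1000f^3 + 425f^2 + 119f + 19)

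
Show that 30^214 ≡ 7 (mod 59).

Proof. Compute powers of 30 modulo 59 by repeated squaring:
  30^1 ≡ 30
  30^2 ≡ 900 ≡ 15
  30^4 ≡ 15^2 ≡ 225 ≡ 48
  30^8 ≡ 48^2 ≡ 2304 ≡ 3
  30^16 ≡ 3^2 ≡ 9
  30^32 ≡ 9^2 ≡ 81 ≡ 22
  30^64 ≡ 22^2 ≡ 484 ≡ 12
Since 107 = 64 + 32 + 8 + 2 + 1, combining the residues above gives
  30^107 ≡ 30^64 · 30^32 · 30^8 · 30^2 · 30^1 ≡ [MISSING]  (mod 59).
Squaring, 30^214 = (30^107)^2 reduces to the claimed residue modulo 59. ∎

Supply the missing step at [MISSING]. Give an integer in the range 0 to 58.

30^64 · 30^32 · 30^8 · 30^2 · 30^1 ≡ 12 · 22 · 3 · 15 · 30 = 356400.
356400 mod 59 = 40, so 30^107 ≡ 40 (mod 59).

40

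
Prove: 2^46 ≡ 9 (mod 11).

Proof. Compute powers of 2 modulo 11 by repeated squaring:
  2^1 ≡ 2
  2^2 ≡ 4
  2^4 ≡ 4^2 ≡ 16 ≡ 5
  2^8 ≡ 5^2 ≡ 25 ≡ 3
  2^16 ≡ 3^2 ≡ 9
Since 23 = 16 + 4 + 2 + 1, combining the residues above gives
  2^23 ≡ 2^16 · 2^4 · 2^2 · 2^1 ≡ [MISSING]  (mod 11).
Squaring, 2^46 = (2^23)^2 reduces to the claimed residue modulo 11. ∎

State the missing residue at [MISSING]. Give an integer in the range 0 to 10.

8

Multiply the listed residues: 9 · 5 · 4 · 2 = 45 → 180 → 360.
Reducing modulo 11: 360 = 32·11 + 8, so 2^23 ≡ 8.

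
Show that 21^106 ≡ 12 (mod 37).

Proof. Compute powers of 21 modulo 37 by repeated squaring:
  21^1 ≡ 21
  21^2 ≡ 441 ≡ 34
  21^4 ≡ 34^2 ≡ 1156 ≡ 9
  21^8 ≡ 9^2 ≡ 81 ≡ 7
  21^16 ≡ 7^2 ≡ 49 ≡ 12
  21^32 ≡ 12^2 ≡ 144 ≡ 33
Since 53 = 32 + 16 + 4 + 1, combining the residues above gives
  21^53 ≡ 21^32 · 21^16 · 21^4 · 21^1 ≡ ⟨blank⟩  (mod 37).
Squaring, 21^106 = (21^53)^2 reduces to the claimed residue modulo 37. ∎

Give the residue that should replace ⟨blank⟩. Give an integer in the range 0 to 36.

30

21^32 · 21^16 · 21^4 · 21^1 ≡ 33 · 12 · 9 · 21 = 74844.
74844 mod 37 = 30, so 21^53 ≡ 30 (mod 37).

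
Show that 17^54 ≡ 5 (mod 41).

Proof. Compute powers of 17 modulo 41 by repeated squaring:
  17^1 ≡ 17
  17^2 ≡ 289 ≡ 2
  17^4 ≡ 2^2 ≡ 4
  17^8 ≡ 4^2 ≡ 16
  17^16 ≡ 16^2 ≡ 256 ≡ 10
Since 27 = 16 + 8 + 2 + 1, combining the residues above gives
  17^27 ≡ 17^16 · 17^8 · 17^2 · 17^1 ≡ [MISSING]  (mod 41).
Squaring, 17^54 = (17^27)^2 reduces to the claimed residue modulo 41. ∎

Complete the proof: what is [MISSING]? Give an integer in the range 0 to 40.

17^16 · 17^8 · 17^2 · 17^1 ≡ 10 · 16 · 2 · 17 = 5440.
5440 mod 41 = 28, so 17^27 ≡ 28 (mod 41).

28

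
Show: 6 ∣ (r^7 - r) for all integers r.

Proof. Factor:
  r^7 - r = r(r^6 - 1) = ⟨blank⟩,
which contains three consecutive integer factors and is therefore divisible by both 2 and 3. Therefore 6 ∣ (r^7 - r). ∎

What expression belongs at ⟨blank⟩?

(r - 1)r(r + 1)(r^4 + r^2 + 1)

r^6 - 1 = (r^2 - 1)(r^4 + r^2 + 1), and r^2 - 1 = (r-1)(r+1).
So r(r^6 - 1) = (r - 1)r(r + 1)(r^4 + r^2 + 1).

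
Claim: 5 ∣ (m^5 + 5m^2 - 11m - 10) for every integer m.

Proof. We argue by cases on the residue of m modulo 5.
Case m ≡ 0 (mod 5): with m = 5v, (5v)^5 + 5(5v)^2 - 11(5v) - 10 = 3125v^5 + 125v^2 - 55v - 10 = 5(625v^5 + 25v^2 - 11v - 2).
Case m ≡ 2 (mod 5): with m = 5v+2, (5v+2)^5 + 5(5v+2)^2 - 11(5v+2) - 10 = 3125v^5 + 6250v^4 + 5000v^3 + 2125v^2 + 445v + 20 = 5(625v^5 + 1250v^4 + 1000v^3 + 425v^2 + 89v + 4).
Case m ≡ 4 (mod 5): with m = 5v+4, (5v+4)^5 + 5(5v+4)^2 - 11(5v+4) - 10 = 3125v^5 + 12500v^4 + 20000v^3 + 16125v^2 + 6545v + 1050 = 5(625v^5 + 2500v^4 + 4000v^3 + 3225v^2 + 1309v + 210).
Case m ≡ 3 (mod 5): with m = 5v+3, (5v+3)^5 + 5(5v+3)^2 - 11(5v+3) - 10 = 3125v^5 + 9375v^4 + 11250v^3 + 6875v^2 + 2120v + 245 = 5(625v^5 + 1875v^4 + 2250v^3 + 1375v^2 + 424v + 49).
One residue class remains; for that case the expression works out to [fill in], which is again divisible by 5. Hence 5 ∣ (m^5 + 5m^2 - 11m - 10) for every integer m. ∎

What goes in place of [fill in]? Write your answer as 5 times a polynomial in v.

5(625v^5 + 625v^4 + 250v^3 + 75v^2 + 4v - 3)

Only m ≡ 1 (mod 5) is unaccounted for. Put m = 5v+1:
(5v+1)^5 + 5(5v+1)^2 - 11(5v+1) - 10 expands to 3125v^5 + 3125v^4 + 1250v^3 + 375v^2 + 20v - 15,
and factoring out 5 leaves 5(625v^5 + 625v^4 + 250v^3 + 75v^2 + 4v - 3).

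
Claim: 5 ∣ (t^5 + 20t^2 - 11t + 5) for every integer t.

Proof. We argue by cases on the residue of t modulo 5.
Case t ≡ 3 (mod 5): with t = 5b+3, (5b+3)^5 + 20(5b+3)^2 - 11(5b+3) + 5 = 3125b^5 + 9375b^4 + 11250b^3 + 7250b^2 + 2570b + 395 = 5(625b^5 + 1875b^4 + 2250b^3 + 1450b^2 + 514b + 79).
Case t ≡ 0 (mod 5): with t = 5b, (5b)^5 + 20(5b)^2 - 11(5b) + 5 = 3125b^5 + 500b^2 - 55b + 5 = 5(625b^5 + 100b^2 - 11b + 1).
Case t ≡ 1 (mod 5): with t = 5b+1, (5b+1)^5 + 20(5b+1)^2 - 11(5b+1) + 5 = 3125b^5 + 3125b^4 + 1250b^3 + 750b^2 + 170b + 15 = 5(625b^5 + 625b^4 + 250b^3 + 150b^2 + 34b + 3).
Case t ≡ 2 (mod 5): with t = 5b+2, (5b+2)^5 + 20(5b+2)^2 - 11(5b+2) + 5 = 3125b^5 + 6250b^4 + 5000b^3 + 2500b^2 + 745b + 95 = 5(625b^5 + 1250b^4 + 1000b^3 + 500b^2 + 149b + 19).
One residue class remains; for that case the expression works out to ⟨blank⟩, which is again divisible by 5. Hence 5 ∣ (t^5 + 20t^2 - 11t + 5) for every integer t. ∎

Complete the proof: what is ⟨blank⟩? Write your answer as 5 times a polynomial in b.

5(625b^5 + 2500b^4 + 4000b^3 + 3300b^2 + 1429b + 261)

Only t ≡ 4 (mod 5) is unaccounted for. Put t = 5b+4:
(5b+4)^5 + 20(5b+4)^2 - 11(5b+4) + 5 expands to 3125b^5 + 12500b^4 + 20000b^3 + 16500b^2 + 7145b + 1305,
and factoring out 5 leaves 5(625b^5 + 2500b^4 + 4000b^3 + 3300b^2 + 1429b + 261).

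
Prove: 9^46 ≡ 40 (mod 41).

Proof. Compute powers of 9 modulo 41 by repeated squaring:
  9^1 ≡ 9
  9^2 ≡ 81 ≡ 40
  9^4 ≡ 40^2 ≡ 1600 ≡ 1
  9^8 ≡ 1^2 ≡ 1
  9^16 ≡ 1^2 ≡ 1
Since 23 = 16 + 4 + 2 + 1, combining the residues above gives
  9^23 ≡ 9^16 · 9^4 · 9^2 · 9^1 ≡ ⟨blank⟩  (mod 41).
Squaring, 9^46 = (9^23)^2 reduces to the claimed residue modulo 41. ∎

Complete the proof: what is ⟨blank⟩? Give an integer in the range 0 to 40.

Multiply the listed residues: 1 · 1 · 40 · 9 = 1 → 40 → 360.
Reducing modulo 41: 360 = 8·41 + 32, so 9^23 ≡ 32.

32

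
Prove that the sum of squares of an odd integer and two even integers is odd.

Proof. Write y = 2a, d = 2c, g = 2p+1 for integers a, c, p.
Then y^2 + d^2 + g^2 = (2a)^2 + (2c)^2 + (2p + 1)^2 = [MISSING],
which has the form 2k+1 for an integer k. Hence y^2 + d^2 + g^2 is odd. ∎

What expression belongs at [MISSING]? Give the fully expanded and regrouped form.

2(2a^2 + 2c^2 + 2p^2 + 2p) + 1

(2a)^2 + (2c)^2 + (2p + 1)^2 = 4a^2 + 4c^2 + 4p^2 + 4p + 1
= 2(2a^2 + 2c^2 + 2p^2 + 2p) + 1.
Since 2a^2 + 2c^2 + 2p^2 + 2p is an integer, the sum of squares is of the form 2k+1 for an integer k.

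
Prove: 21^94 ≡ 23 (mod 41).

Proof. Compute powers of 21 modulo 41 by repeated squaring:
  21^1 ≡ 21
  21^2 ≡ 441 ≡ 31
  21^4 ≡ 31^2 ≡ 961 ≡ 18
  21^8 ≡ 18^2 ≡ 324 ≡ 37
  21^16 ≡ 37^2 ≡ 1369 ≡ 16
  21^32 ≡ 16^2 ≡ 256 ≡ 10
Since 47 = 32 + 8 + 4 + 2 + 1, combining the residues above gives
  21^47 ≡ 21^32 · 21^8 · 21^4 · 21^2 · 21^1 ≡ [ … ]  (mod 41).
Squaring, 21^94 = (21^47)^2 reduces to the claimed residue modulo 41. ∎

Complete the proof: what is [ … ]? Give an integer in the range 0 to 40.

Multiply the listed residues: 10 · 37 · 18 · 31 · 21 = 370 → 6660 → 206460 → 4335660.
Reducing modulo 41: 4335660 = 105747·41 + 33, so 21^47 ≡ 33.

33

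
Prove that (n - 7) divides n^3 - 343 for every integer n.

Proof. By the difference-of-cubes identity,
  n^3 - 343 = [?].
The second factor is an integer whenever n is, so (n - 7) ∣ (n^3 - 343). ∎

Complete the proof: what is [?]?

(n - 7)(n^2 + 7n + 49)

a^3 - b^3 = (a - b)(a^2 + ab + b^2). With a = n, b = 7:
n^3 - 343 = (n - 7)(n^2 + 7n + 49).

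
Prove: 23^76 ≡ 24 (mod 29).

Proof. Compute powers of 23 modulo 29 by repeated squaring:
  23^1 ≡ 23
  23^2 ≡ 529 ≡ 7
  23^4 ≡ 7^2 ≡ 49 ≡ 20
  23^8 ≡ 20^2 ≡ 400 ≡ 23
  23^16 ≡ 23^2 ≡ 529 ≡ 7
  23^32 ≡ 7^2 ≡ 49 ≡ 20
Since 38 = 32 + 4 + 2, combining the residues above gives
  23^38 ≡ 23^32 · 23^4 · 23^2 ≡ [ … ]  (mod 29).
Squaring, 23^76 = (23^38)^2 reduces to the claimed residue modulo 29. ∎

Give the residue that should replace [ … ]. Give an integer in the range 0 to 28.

16

Multiply the listed residues: 20 · 20 · 7 = 400 → 2800.
Reducing modulo 29: 2800 = 96·29 + 16, so 23^38 ≡ 16.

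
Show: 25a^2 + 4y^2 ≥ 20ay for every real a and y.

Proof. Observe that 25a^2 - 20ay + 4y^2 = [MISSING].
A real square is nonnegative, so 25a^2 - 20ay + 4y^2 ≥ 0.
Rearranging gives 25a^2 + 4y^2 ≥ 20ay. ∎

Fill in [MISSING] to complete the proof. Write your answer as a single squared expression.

The leading and trailing coefficients are 5^2 and 2^2, and 20 = 2·5·2, so the trinomial is (5a - 2y)^2.
Hence 25a^2 - 20ay + 4y^2 ≥ 0.

(5a - 2y)^2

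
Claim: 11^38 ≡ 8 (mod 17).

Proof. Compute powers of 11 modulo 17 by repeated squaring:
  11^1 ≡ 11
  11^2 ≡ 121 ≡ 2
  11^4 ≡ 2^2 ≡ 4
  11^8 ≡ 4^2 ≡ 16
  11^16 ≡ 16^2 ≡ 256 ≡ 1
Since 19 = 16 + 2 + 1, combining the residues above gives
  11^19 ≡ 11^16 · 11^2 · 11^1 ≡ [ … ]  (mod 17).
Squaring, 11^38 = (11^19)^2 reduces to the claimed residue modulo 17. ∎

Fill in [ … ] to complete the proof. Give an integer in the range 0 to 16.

5

Multiply the listed residues: 1 · 2 · 11 = 2 → 22.
Reducing modulo 17: 22 = 1·17 + 5, so 11^19 ≡ 5.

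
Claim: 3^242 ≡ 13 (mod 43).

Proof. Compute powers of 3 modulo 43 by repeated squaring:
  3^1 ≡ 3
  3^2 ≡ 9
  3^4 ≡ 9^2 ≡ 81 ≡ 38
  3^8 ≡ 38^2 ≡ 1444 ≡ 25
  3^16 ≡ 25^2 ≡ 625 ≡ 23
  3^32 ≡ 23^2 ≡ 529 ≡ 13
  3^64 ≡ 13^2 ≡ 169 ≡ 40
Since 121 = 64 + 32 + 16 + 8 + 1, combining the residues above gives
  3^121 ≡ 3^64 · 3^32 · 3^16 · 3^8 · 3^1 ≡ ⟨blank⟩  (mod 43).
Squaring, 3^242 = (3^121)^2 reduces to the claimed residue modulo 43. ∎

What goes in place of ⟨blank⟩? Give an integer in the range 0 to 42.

3^64 · 3^32 · 3^16 · 3^8 · 3^1 ≡ 40 · 13 · 23 · 25 · 3 = 897000.
897000 mod 43 = 20, so 3^121 ≡ 20 (mod 43).

20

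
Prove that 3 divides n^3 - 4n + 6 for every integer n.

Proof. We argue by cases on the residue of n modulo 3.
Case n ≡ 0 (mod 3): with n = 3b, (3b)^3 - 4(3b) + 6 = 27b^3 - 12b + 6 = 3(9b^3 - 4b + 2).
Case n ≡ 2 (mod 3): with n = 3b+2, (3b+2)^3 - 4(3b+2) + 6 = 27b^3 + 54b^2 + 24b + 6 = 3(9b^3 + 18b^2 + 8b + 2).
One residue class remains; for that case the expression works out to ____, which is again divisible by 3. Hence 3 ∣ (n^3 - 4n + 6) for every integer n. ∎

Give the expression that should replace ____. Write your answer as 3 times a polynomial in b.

Only n ≡ 1 (mod 3) is unaccounted for. Put n = 3b+1:
(3b+1)^3 - 4(3b+1) + 6 expands to 27b^3 + 27b^2 - 3b + 3,
and factoring out 3 leaves 3(9b^3 + 9b^2 - b + 1).

3(9b^3 + 9b^2 - b + 1)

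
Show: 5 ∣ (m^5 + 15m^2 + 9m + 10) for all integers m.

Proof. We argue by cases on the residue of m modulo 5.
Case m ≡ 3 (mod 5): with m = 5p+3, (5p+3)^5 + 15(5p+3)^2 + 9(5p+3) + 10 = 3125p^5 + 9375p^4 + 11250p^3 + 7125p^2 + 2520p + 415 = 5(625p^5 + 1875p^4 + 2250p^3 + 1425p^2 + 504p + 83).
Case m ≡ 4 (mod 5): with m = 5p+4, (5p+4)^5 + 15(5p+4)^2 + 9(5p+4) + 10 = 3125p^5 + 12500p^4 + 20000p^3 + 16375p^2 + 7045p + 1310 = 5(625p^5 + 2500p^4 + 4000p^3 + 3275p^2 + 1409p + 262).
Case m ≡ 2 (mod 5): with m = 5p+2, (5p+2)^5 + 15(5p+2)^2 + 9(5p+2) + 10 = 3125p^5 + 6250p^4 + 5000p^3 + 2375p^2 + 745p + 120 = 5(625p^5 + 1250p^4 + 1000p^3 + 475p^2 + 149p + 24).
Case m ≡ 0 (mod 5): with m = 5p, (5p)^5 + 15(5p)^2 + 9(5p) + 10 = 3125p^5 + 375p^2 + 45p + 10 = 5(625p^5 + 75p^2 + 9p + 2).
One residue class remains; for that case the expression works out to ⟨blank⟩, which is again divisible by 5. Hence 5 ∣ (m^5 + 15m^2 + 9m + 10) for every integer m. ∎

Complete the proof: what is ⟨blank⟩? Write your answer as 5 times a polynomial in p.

Only m ≡ 1 (mod 5) is unaccounted for. Put m = 5p+1:
(5p+1)^5 + 15(5p+1)^2 + 9(5p+1) + 10 expands to 3125p^5 + 3125p^4 + 1250p^3 + 625p^2 + 220p + 35,
and factoring out 5 leaves 5(625p^5 + 625p^4 + 250p^3 + 125p^2 + 44p + 7).

5(625p^5 + 625p^4 + 250p^3 + 125p^2 + 44p + 7)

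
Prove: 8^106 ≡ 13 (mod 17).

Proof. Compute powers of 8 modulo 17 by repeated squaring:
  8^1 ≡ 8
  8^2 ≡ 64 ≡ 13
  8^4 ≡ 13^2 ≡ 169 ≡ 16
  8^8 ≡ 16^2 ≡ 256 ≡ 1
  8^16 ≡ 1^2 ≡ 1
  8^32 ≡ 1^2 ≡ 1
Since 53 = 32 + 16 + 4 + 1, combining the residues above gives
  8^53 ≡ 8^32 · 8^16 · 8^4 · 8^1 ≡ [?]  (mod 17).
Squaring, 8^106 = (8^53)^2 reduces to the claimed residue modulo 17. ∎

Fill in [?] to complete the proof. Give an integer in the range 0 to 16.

9

8^32 · 8^16 · 8^4 · 8^1 ≡ 1 · 1 · 16 · 8 = 128.
128 mod 17 = 9, so 8^53 ≡ 9 (mod 17).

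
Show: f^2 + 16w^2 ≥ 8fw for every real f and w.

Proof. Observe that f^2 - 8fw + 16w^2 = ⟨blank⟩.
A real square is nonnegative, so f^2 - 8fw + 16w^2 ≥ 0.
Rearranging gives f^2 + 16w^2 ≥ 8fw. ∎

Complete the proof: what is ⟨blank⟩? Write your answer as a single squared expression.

The leading and trailing coefficients are 1^2 and 4^2, and 8 = 2·1·4, so the trinomial is (f - 4w)^2.
Hence f^2 - 8fw + 16w^2 ≥ 0.

(f - 4w)^2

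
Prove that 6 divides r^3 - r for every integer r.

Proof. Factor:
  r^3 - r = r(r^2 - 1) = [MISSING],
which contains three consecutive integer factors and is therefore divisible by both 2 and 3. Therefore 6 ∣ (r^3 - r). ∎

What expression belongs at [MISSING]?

r(r^2 - 1) = r(r - 1)(r + 1) = (r - 1)r(r + 1).
These three factors are consecutive integers, so their product is divisible by 6.

(r - 1)r(r + 1)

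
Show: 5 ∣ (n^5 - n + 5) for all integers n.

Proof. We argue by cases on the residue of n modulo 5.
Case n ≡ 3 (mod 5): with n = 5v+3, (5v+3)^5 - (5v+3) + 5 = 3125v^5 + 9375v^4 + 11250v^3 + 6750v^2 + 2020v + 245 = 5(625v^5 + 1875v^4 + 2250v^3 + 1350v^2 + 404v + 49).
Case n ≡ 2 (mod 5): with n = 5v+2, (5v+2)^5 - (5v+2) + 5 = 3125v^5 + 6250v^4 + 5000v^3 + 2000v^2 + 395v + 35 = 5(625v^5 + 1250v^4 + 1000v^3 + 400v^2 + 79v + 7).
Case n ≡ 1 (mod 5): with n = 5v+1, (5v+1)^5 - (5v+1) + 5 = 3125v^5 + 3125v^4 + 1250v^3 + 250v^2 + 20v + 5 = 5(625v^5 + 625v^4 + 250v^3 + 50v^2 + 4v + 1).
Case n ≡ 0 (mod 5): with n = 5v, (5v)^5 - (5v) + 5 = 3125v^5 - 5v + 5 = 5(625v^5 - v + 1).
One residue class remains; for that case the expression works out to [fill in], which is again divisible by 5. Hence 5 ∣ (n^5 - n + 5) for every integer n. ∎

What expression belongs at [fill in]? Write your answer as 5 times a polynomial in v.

The residues treated are {3, 2, 1, 0}, so the missing case is n ≡ 4 (mod 5); write n = 5v+4.
Then (5v+4)^5 - (5v+4) + 5 = 3125v^5 + 12500v^4 + 20000v^3 + 16000v^2 + 6395v + 1025 = 5(625v^5 + 2500v^4 + 4000v^3 + 3200v^2 + 1279v + 205).

5(625v^5 + 2500v^4 + 4000v^3 + 3200v^2 + 1279v + 205)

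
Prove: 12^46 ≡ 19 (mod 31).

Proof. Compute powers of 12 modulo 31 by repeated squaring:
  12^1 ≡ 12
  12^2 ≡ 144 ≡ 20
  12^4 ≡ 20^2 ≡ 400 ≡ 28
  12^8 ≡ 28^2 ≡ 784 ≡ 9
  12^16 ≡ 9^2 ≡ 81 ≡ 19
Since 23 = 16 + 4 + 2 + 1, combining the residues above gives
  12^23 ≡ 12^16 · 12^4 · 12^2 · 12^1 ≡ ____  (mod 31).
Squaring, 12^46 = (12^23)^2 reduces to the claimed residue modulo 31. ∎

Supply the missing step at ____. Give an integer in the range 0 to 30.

12^16 · 12^4 · 12^2 · 12^1 ≡ 19 · 28 · 20 · 12 = 127680.
127680 mod 31 = 22, so 12^23 ≡ 22 (mod 31).

22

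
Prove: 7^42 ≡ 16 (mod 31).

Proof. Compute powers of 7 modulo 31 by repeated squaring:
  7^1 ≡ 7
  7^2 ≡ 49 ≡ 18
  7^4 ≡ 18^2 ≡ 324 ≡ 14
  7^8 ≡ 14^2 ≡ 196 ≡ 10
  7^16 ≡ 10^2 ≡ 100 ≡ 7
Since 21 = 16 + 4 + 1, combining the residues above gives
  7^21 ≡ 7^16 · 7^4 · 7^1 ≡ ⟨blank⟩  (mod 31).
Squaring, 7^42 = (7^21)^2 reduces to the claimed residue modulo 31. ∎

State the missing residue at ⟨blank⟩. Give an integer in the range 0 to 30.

Multiply the listed residues: 7 · 14 · 7 = 98 → 686.
Reducing modulo 31: 686 = 22·31 + 4, so 7^21 ≡ 4.

4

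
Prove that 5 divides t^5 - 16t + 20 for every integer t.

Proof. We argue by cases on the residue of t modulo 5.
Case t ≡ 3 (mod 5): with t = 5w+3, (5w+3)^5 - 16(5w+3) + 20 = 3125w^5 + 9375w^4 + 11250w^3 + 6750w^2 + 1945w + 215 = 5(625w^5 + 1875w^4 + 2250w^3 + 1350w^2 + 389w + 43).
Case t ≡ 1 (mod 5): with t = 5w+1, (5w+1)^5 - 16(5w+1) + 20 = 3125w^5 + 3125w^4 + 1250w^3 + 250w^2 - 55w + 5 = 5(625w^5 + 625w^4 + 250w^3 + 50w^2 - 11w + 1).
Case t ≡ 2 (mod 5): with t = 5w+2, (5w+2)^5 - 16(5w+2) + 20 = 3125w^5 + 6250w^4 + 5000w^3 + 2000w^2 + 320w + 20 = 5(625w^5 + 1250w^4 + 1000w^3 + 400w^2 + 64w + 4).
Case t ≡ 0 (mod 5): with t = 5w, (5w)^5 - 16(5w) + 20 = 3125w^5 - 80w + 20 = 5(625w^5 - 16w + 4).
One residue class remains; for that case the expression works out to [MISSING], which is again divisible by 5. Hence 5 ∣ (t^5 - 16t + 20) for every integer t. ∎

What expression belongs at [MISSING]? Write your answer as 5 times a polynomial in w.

5(625w^5 + 2500w^4 + 4000w^3 + 3200w^2 + 1264w + 196)

Only t ≡ 4 (mod 5) is unaccounted for. Put t = 5w+4:
(5w+4)^5 - 16(5w+4) + 20 expands to 3125w^5 + 12500w^4 + 20000w^3 + 16000w^2 + 6320w + 980,
and factoring out 5 leaves 5(625w^5 + 2500w^4 + 4000w^3 + 3200w^2 + 1264w + 196).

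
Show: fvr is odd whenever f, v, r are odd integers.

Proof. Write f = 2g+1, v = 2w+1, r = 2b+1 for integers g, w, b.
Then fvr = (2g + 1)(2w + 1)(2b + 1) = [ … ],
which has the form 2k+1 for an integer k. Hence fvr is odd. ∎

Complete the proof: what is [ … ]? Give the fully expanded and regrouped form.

2(4bgw + 2bg + 2bw + b + 2gw + g + w) + 1

(2g + 1)(2w + 1)(2b + 1) = 8bgw + 4bg + 4bw + 2b + 4gw + 2g + 2w + 1
= 2(4bgw + 2bg + 2bw + b + 2gw + g + w) + 1.
Since 4bgw + 2bg + 2bw + b + 2gw + g + w is an integer, the product is of the form 2k+1 for an integer k.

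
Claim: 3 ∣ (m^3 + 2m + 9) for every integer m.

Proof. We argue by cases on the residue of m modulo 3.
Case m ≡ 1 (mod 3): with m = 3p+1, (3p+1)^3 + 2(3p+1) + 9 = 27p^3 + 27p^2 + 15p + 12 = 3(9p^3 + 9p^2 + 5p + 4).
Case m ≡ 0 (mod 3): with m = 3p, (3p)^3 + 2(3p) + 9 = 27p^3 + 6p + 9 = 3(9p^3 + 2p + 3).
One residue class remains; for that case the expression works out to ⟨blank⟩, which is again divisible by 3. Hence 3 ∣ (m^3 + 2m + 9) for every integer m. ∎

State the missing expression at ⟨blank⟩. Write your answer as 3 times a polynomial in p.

3(9p^3 + 18p^2 + 14p + 7)

The residues treated are {1, 0}, so the missing case is m ≡ 2 (mod 3); write m = 3p+2.
Then (3p+2)^3 + 2(3p+2) + 9 = 27p^3 + 54p^2 + 42p + 21 = 3(9p^3 + 18p^2 + 14p + 7).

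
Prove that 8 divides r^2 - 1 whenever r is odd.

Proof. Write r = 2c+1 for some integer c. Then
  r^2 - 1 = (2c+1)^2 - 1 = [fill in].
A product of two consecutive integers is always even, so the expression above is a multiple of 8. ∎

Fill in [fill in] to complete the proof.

(2c+1)^2 - 1 = 4c^2 + 4c + 1 - 1 = 4c^2 + 4c = 4c(c+1).
Since c and c+1 are consecutive, c(c+1) is even, and 4·(even) is a multiple of 8.

4c(c + 1)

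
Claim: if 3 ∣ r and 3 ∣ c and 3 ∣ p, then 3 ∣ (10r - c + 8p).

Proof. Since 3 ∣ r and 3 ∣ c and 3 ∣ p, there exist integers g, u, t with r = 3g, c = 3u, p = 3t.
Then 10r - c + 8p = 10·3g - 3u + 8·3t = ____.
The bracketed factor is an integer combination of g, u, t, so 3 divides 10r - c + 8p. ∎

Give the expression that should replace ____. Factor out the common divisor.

Each term has a factor of 3: 10·3g - 3u + 8·3t = 3·(10g + 8t - u).
Since 10g + 8t - u is an integer, 3 ∣ (10r - c + 8p).

3(10g + 8t - u)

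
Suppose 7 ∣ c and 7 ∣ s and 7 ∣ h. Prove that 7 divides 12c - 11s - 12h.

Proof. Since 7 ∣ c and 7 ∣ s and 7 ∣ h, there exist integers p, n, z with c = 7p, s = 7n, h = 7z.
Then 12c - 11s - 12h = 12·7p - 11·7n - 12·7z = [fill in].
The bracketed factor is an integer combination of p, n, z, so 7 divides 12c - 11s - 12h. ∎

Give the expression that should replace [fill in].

7(-11n + 12p - 12z)

Pull the common 7 out of every term: 12·7p - 11·7n - 12·7z = 7(-11n + 12p - 12z).
-11n + 12p - 12z is an integer, which exhibits the divisibility.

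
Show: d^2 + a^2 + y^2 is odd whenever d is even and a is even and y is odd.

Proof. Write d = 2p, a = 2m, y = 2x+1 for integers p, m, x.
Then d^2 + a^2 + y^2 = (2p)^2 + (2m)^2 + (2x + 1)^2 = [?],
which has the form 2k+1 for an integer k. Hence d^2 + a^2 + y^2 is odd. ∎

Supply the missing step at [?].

(2p)^2 + (2m)^2 + (2x + 1)^2 = 4m^2 + 4p^2 + 4x^2 + 4x + 1
= 2(2m^2 + 2p^2 + 2x^2 + 2x) + 1.
Since 2m^2 + 2p^2 + 2x^2 + 2x is an integer, the sum of squares is of the form 2k+1 for an integer k.

2(2m^2 + 2p^2 + 2x^2 + 2x) + 1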